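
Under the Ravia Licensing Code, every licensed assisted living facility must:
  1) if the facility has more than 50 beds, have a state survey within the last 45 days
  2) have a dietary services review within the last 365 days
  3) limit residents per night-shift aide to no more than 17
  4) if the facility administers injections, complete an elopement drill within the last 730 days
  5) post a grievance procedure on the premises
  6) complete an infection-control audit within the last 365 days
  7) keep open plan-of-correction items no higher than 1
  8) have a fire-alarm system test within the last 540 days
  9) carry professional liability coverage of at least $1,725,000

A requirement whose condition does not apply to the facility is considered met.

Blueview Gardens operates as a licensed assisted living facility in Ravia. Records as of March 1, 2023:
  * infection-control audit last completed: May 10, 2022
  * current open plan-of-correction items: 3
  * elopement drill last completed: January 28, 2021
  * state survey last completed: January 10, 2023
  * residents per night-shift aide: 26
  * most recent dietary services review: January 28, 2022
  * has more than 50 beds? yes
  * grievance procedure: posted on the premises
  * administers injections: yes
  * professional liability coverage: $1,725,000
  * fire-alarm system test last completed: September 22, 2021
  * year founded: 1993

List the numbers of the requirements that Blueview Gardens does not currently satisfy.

1, 2, 3, 4, 7

1. condition 'has more than 50 beds' holds; state survey 50 days ago vs limit 45 → not met
2. dietary services review 397 days ago vs limit 365 → not met
3. residents per night-shift aide 26 > 17 → not met
4. condition 'administers injections' holds; elopement drill 762 days ago vs limit 730 → not met
5. grievance procedure present → met
6. infection-control audit 295 days ago vs limit 365 → met
7. open plan-of-correction items 3 > 1 → not met
8. fire-alarm system test 525 days ago vs limit 540 → met
9. professional liability coverage $1,725,000 ≥ $1,725,000 → met
Not met: 1, 2, 3, 4, 7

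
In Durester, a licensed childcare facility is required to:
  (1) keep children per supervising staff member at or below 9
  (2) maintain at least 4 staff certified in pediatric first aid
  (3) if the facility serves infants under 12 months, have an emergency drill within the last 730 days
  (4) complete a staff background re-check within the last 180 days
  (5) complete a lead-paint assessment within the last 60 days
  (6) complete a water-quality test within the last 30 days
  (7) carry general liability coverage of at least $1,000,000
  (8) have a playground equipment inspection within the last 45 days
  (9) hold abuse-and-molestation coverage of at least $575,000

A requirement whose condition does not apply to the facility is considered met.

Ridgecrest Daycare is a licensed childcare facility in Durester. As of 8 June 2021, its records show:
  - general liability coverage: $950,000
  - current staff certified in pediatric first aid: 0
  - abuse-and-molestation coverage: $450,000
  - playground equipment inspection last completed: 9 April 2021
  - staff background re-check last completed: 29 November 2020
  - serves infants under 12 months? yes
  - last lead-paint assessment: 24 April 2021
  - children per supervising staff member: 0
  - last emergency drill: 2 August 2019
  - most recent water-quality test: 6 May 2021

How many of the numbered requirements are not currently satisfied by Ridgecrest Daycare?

1. children per supervising staff member 0 ≤ 9 → met
2. staff certified in pediatric first aid 0 < 4 → not met
3. condition 'serves infants under 12 months' holds; emergency drill 676 days ago vs limit 730 → met
4. staff background re-check 191 days ago vs limit 180 → not met
5. lead-paint assessment 45 days ago vs limit 60 → met
6. water-quality test 33 days ago vs limit 30 → not met
7. general liability coverage $950,000 < $1,000,000 → not met
8. playground equipment inspection 60 days ago vs limit 45 → not met
9. abuse-and-molestation coverage $450,000 < $575,000 → not met
Not met: 6 of 9

6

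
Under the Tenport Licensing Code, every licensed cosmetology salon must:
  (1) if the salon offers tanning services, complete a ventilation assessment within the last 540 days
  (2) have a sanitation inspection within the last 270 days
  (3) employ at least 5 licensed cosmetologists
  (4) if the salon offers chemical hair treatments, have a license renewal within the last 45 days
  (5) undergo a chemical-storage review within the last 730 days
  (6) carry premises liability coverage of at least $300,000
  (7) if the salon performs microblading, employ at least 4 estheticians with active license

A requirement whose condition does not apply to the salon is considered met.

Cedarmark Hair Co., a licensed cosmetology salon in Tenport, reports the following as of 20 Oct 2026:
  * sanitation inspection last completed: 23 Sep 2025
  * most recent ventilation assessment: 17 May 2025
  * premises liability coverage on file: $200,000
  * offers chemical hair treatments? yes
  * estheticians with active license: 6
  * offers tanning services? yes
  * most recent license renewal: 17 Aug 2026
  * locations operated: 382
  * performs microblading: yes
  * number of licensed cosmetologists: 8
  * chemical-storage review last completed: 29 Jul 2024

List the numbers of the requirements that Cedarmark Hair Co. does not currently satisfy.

1. condition 'offers tanning services' holds; ventilation assessment 521 days ago vs limit 540 → met
2. sanitation inspection 392 days ago vs limit 270 → not met
3. licensed cosmetologists 8 ≥ 5 → met
4. condition 'offers chemical hair treatments' holds; license renewal 64 days ago vs limit 45 → not met
5. chemical-storage review 813 days ago vs limit 730 → not met
6. premises liability coverage $200,000 < $300,000 → not met
7. condition 'performs microblading' holds; estheticians with active license 6 ≥ 4 → met
Not met: 2, 4, 5, 6

2, 4, 5, 6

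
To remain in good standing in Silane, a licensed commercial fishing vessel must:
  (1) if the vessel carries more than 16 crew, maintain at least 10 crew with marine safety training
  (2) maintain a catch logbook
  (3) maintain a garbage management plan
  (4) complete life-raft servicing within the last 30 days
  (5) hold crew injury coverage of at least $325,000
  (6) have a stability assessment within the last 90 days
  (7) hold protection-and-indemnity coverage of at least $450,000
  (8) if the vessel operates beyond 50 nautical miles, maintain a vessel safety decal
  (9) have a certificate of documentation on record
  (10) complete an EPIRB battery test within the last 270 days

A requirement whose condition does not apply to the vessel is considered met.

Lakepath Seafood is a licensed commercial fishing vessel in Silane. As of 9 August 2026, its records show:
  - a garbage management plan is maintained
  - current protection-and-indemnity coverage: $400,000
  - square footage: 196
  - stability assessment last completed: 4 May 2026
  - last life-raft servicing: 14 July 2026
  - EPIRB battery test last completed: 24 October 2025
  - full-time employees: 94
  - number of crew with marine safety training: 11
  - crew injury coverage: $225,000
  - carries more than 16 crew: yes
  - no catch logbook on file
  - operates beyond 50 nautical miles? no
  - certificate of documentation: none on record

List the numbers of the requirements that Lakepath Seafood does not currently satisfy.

2, 5, 6, 7, 9, 10

1. condition 'carries more than 16 crew' holds; crew with marine safety training 11 ≥ 10 → met
2. catch logbook absent → not met
3. garbage management plan present → met
4. life-raft servicing 26 days ago vs limit 30 → met
5. crew injury coverage $225,000 < $325,000 → not met
6. stability assessment 97 days ago vs limit 90 → not met
7. protection-and-indemnity coverage $400,000 < $450,000 → not met
8. condition 'operates beyond 50 nautical miles' does not hold → requirement n/a → met
9. certificate of documentation absent → not met
10. EPIRB battery test 289 days ago vs limit 270 → not met
Not met: 2, 5, 6, 7, 9, 10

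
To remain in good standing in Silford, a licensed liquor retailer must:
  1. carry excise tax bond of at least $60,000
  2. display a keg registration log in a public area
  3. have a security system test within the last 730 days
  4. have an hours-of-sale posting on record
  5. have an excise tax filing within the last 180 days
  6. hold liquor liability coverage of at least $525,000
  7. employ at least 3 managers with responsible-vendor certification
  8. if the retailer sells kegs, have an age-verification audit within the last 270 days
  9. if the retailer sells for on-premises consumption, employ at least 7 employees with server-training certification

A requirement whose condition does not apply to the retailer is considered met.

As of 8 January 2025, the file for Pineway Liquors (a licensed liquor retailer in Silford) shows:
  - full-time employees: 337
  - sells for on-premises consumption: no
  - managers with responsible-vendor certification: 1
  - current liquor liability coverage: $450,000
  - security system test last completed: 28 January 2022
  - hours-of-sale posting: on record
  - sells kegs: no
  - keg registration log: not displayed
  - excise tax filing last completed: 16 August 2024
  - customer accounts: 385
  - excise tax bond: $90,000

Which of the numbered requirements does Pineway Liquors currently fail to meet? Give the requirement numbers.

2, 3, 6, 7

1. excise tax bond $90,000 ≥ $60,000 → met
2. keg registration log absent → not met
3. security system test 1076 days ago vs limit 730 → not met
4. hours-of-sale posting present → met
5. excise tax filing 145 days ago vs limit 180 → met
6. liquor liability coverage $450,000 < $525,000 → not met
7. managers with responsible-vendor certification 1 < 3 → not met
8. condition 'sells kegs' does not hold → requirement n/a → met
9. condition 'sells for on-premises consumption' does not hold → requirement n/a → met
Not met: 2, 3, 6, 7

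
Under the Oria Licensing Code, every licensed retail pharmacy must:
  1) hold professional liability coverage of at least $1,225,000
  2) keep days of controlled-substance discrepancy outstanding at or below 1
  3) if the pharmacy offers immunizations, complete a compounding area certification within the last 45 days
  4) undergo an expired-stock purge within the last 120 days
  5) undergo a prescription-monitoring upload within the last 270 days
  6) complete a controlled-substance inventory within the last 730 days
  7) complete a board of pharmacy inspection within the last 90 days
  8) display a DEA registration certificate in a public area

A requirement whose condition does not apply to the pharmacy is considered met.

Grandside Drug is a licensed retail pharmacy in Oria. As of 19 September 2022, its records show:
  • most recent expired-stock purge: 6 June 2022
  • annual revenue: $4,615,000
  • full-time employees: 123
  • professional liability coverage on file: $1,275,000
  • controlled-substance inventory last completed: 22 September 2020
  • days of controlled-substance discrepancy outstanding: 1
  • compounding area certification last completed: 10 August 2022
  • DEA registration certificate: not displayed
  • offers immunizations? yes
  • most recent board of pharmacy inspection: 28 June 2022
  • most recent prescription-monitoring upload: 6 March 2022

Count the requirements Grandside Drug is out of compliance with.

1. professional liability coverage $1,275,000 ≥ $1,225,000 → met
2. days of controlled-substance discrepancy outstanding 1 ≤ 1 → met
3. condition 'offers immunizations' holds; compounding area certification 40 days ago vs limit 45 → met
4. expired-stock purge 105 days ago vs limit 120 → met
5. prescription-monitoring upload 197 days ago vs limit 270 → met
6. controlled-substance inventory 727 days ago vs limit 730 → met
7. board of pharmacy inspection 83 days ago vs limit 90 → met
8. DEA registration certificate absent → not met
Not met: 1 of 8

1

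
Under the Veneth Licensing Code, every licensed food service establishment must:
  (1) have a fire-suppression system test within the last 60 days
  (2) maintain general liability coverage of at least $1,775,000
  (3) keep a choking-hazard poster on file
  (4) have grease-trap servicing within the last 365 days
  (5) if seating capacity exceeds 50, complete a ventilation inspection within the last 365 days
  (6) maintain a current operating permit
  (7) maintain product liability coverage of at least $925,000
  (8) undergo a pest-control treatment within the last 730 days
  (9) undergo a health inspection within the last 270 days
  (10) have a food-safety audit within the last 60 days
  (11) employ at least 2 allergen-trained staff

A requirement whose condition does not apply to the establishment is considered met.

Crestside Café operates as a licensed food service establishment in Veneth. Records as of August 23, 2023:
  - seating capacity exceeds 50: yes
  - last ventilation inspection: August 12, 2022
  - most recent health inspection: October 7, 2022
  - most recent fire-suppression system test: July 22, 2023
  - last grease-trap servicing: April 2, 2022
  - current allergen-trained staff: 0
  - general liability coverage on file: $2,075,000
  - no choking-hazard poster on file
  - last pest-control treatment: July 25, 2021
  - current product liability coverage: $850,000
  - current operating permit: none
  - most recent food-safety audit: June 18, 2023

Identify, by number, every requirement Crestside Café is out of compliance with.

3, 4, 5, 6, 7, 8, 9, 10, 11

1. fire-suppression system test 32 days ago vs limit 60 → met
2. general liability coverage $2,075,000 ≥ $1,775,000 → met
3. choking-hazard poster absent → not met
4. grease-trap servicing 508 days ago vs limit 365 → not met
5. condition 'seating capacity exceeds 50' holds; ventilation inspection 376 days ago vs limit 365 → not met
6. current operating permit absent → not met
7. product liability coverage $850,000 < $925,000 → not met
8. pest-control treatment 759 days ago vs limit 730 → not met
9. health inspection 320 days ago vs limit 270 → not met
10. food-safety audit 66 days ago vs limit 60 → not met
11. allergen-trained staff 0 < 2 → not met
Not met: 3, 4, 5, 6, 7, 8, 9, 10, 11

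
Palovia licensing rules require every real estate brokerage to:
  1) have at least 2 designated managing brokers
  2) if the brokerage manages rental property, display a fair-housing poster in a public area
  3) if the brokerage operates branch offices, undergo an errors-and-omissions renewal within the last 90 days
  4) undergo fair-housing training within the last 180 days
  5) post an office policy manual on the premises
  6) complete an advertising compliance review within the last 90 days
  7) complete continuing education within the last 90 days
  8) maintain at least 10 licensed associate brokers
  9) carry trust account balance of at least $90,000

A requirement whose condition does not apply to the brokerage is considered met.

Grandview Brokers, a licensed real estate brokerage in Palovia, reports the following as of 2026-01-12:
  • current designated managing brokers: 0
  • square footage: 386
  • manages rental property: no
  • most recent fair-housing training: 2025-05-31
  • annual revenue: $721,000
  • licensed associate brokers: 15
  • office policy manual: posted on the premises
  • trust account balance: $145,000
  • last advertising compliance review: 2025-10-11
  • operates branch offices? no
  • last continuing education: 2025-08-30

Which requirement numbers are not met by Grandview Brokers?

1. designated managing brokers 0 < 2 → not met
2. condition 'manages rental property' does not hold → requirement n/a → met
3. condition 'operates branch offices' does not hold → requirement n/a → met
4. fair-housing training 226 days ago vs limit 180 → not met
5. office policy manual present → met
6. advertising compliance review 93 days ago vs limit 90 → not met
7. continuing education 135 days ago vs limit 90 → not met
8. licensed associate brokers 15 ≥ 10 → met
9. trust account balance $145,000 ≥ $90,000 → met
Not met: 1, 4, 6, 7

1, 4, 6, 7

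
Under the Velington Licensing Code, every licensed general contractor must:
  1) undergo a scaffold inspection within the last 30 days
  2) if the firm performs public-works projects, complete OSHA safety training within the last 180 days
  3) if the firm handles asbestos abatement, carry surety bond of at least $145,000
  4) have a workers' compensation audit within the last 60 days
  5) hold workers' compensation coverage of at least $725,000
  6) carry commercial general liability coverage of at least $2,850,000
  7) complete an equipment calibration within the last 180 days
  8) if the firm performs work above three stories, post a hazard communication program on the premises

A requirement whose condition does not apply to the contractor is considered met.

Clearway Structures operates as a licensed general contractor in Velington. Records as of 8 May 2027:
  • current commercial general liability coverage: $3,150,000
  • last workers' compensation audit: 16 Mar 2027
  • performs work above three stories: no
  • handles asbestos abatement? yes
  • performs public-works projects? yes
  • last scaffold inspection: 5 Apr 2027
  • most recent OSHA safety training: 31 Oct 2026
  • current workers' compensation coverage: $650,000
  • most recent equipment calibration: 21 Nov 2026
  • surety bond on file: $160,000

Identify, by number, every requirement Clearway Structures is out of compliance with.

1, 2, 5

1. scaffold inspection 33 days ago vs limit 30 → not met
2. condition 'performs public-works projects' holds; OSHA safety training 189 days ago vs limit 180 → not met
3. condition 'handles asbestos abatement' holds; surety bond $160,000 ≥ $145,000 → met
4. workers' compensation audit 53 days ago vs limit 60 → met
5. workers' compensation coverage $650,000 < $725,000 → not met
6. commercial general liability coverage $3,150,000 ≥ $2,850,000 → met
7. equipment calibration 168 days ago vs limit 180 → met
8. condition 'performs work above three stories' does not hold → requirement n/a → met
Not met: 1, 2, 5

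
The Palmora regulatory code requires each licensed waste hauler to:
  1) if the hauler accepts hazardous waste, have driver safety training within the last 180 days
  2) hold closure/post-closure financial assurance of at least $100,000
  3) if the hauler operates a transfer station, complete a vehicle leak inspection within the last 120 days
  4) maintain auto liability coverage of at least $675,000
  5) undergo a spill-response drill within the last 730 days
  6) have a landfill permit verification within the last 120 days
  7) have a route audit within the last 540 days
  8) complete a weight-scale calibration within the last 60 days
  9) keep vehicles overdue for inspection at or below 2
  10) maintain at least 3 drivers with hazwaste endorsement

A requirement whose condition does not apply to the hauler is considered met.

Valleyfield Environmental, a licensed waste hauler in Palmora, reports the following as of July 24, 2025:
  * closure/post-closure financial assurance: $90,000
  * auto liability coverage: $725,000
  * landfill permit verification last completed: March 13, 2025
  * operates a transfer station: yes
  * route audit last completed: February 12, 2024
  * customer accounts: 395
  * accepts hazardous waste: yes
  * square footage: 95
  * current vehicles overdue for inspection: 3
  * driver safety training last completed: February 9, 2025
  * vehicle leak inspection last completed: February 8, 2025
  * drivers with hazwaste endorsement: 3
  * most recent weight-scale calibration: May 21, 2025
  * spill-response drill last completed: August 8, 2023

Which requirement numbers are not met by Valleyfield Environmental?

2, 3, 6, 8, 9

1. condition 'accepts hazardous waste' holds; driver safety training 165 days ago vs limit 180 → met
2. closure/post-closure financial assurance $90,000 < $100,000 → not met
3. condition 'operates a transfer station' holds; vehicle leak inspection 166 days ago vs limit 120 → not met
4. auto liability coverage $725,000 ≥ $675,000 → met
5. spill-response drill 716 days ago vs limit 730 → met
6. landfill permit verification 133 days ago vs limit 120 → not met
7. route audit 528 days ago vs limit 540 → met
8. weight-scale calibration 64 days ago vs limit 60 → not met
9. vehicles overdue for inspection 3 > 2 → not met
10. drivers with hazwaste endorsement 3 ≥ 3 → met
Not met: 2, 3, 6, 8, 9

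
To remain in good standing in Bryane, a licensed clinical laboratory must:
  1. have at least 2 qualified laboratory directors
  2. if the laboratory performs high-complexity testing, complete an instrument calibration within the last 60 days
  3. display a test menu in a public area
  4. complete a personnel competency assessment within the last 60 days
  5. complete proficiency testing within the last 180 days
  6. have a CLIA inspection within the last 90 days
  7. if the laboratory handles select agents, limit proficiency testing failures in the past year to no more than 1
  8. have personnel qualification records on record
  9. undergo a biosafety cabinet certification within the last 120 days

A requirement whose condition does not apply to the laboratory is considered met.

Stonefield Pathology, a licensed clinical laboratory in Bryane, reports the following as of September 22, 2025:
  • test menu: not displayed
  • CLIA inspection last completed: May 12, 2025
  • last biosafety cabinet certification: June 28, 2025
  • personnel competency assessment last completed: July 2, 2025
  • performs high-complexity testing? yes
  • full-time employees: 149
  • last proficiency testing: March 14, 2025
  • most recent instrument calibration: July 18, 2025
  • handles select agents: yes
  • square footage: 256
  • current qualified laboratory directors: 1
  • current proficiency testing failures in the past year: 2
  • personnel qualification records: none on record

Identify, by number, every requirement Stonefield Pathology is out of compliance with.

1. qualified laboratory directors 1 < 2 → not met
2. condition 'performs high-complexity testing' holds; instrument calibration 66 days ago vs limit 60 → not met
3. test menu absent → not met
4. personnel competency assessment 82 days ago vs limit 60 → not met
5. proficiency testing 192 days ago vs limit 180 → not met
6. CLIA inspection 133 days ago vs limit 90 → not met
7. condition 'handles select agents' holds; proficiency testing failures in the past year 2 > 1 → not met
8. personnel qualification records absent → not met
9. biosafety cabinet certification 86 days ago vs limit 120 → met
Not met: 1, 2, 3, 4, 5, 6, 7, 8

1, 2, 3, 4, 5, 6, 7, 8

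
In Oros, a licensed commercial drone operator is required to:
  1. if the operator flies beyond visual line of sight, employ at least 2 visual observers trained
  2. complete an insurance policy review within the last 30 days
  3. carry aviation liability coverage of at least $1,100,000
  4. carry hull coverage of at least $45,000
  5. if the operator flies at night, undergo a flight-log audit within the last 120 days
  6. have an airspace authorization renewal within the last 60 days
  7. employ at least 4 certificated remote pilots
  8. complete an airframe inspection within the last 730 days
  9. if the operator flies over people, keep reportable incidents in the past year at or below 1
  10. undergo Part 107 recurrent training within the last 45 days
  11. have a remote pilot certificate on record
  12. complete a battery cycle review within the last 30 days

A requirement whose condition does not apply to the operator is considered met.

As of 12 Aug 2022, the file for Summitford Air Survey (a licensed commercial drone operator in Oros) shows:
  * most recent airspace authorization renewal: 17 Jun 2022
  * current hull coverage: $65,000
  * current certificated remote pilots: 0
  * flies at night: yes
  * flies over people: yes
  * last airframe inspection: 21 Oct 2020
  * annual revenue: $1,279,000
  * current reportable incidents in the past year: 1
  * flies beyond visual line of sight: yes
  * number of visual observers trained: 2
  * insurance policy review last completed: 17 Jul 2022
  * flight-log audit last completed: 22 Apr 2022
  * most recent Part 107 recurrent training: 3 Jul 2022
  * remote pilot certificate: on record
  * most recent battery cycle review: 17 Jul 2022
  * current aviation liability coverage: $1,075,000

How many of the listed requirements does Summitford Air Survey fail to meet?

2

1. condition 'flies beyond visual line of sight' holds; visual observers trained 2 ≥ 2 → met
2. insurance policy review 26 days ago vs limit 30 → met
3. aviation liability coverage $1,075,000 < $1,100,000 → not met
4. hull coverage $65,000 ≥ $45,000 → met
5. condition 'flies at night' holds; flight-log audit 112 days ago vs limit 120 → met
6. airspace authorization renewal 56 days ago vs limit 60 → met
7. certificated remote pilots 0 < 4 → not met
8. airframe inspection 660 days ago vs limit 730 → met
9. condition 'flies over people' holds; reportable incidents in the past year 1 ≤ 1 → met
10. Part 107 recurrent training 40 days ago vs limit 45 → met
11. remote pilot certificate present → met
12. battery cycle review 26 days ago vs limit 30 → met
Not met: 2 of 12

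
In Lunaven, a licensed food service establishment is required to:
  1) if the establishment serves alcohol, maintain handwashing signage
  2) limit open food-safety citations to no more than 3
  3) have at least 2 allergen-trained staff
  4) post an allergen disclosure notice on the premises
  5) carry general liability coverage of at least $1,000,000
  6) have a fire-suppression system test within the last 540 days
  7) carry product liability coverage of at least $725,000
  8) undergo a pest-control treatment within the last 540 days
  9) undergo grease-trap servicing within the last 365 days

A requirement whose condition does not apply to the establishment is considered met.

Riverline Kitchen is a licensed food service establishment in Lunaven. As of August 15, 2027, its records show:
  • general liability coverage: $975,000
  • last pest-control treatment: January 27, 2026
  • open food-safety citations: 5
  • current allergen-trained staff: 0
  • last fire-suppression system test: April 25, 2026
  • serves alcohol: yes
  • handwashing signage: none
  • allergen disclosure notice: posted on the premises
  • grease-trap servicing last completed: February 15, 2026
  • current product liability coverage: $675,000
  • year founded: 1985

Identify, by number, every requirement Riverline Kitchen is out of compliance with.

1. condition 'serves alcohol' holds; handwashing signage absent → not met
2. open food-safety citations 5 > 3 → not met
3. allergen-trained staff 0 < 2 → not met
4. allergen disclosure notice present → met
5. general liability coverage $975,000 < $1,000,000 → not met
6. fire-suppression system test 477 days ago vs limit 540 → met
7. product liability coverage $675,000 < $725,000 → not met
8. pest-control treatment 565 days ago vs limit 540 → not met
9. grease-trap servicing 546 days ago vs limit 365 → not met
Not met: 1, 2, 3, 5, 7, 8, 9

1, 2, 3, 5, 7, 8, 9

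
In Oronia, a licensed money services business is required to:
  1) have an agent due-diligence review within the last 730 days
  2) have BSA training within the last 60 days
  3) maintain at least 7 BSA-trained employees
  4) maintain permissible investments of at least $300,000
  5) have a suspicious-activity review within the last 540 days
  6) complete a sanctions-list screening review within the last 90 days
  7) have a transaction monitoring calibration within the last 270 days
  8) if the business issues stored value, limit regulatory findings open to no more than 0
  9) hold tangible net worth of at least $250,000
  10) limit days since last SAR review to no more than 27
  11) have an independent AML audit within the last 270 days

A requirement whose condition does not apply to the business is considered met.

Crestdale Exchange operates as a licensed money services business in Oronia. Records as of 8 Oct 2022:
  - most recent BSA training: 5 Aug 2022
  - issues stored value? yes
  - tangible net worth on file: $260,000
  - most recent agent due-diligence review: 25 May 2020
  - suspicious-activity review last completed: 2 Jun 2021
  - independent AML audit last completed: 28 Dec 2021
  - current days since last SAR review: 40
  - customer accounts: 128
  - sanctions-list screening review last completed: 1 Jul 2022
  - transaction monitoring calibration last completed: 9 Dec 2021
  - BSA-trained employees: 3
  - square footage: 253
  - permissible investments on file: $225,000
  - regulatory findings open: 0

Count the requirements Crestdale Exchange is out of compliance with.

8

1. agent due-diligence review 866 days ago vs limit 730 → not met
2. BSA training 64 days ago vs limit 60 → not met
3. BSA-trained employees 3 < 7 → not met
4. permissible investments $225,000 < $300,000 → not met
5. suspicious-activity review 493 days ago vs limit 540 → met
6. sanctions-list screening review 99 days ago vs limit 90 → not met
7. transaction monitoring calibration 303 days ago vs limit 270 → not met
8. condition 'issues stored value' holds; regulatory findings open 0 ≤ 0 → met
9. tangible net worth $260,000 ≥ $250,000 → met
10. days since last SAR review 40 > 27 → not met
11. independent AML audit 284 days ago vs limit 270 → not met
Not met: 8 of 11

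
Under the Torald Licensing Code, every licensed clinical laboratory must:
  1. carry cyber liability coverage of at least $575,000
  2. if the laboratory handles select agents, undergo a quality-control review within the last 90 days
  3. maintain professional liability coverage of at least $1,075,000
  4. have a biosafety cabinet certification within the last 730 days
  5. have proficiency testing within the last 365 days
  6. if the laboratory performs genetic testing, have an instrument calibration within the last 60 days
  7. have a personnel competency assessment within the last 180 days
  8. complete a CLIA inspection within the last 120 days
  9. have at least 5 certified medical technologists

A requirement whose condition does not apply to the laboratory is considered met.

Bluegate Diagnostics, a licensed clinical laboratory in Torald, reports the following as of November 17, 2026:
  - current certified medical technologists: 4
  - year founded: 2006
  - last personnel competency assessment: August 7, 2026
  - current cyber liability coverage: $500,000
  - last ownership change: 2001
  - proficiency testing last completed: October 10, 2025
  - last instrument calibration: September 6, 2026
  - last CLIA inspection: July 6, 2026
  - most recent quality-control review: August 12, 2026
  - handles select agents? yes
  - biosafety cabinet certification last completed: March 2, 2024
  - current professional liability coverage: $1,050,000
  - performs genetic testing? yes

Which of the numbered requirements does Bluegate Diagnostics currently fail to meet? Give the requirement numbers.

1, 2, 3, 4, 5, 6, 8, 9

1. cyber liability coverage $500,000 < $575,000 → not met
2. condition 'handles select agents' holds; quality-control review 97 days ago vs limit 90 → not met
3. professional liability coverage $1,050,000 < $1,075,000 → not met
4. biosafety cabinet certification 990 days ago vs limit 730 → not met
5. proficiency testing 403 days ago vs limit 365 → not met
6. condition 'performs genetic testing' holds; instrument calibration 72 days ago vs limit 60 → not met
7. personnel competency assessment 102 days ago vs limit 180 → met
8. CLIA inspection 134 days ago vs limit 120 → not met
9. certified medical technologists 4 < 5 → not met
Not met: 1, 2, 3, 4, 5, 6, 8, 9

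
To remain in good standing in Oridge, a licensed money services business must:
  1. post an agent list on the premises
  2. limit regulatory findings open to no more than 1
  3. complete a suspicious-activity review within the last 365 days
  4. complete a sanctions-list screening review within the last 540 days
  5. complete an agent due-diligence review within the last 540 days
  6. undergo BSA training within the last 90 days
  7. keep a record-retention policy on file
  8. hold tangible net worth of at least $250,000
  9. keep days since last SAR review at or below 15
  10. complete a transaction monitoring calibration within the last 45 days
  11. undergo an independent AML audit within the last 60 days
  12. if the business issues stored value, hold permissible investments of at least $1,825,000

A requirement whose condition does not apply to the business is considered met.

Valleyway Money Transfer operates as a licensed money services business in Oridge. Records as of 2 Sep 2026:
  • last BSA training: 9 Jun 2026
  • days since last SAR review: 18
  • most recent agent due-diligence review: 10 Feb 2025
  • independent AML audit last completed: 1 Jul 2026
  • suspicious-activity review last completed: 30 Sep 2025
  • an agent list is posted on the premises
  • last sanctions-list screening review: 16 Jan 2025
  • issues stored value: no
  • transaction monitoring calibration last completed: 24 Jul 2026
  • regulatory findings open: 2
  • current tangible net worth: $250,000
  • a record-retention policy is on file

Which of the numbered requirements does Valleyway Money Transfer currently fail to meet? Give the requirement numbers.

2, 4, 5, 9, 11

1. agent list present → met
2. regulatory findings open 2 > 1 → not met
3. suspicious-activity review 337 days ago vs limit 365 → met
4. sanctions-list screening review 594 days ago vs limit 540 → not met
5. agent due-diligence review 569 days ago vs limit 540 → not met
6. BSA training 85 days ago vs limit 90 → met
7. record-retention policy present → met
8. tangible net worth $250,000 ≥ $250,000 → met
9. days since last SAR review 18 > 15 → not met
10. transaction monitoring calibration 40 days ago vs limit 45 → met
11. independent AML audit 63 days ago vs limit 60 → not met
12. condition 'issues stored value' does not hold → requirement n/a → met
Not met: 2, 4, 5, 9, 11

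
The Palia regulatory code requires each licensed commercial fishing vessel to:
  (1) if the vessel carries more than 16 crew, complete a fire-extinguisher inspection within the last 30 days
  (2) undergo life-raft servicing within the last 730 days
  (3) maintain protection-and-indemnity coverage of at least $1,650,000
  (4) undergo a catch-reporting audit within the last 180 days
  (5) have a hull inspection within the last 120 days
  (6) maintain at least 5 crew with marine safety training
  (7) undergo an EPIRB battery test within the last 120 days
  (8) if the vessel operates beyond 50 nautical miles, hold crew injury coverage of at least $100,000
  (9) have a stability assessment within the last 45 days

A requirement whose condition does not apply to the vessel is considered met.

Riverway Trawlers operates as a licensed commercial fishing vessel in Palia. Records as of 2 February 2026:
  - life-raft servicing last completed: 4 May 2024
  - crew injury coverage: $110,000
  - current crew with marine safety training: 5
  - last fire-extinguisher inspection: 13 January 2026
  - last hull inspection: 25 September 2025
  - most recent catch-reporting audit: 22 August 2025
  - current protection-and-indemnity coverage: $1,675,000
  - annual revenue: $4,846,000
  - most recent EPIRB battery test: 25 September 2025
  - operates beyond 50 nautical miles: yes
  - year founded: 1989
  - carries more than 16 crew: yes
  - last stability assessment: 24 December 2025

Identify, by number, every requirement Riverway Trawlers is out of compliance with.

5, 7

1. condition 'carries more than 16 crew' holds; fire-extinguisher inspection 20 days ago vs limit 30 → met
2. life-raft servicing 639 days ago vs limit 730 → met
3. protection-and-indemnity coverage $1,675,000 ≥ $1,650,000 → met
4. catch-reporting audit 164 days ago vs limit 180 → met
5. hull inspection 130 days ago vs limit 120 → not met
6. crew with marine safety training 5 ≥ 5 → met
7. EPIRB battery test 130 days ago vs limit 120 → not met
8. condition 'operates beyond 50 nautical miles' holds; crew injury coverage $110,000 ≥ $100,000 → met
9. stability assessment 40 days ago vs limit 45 → met
Not met: 5, 7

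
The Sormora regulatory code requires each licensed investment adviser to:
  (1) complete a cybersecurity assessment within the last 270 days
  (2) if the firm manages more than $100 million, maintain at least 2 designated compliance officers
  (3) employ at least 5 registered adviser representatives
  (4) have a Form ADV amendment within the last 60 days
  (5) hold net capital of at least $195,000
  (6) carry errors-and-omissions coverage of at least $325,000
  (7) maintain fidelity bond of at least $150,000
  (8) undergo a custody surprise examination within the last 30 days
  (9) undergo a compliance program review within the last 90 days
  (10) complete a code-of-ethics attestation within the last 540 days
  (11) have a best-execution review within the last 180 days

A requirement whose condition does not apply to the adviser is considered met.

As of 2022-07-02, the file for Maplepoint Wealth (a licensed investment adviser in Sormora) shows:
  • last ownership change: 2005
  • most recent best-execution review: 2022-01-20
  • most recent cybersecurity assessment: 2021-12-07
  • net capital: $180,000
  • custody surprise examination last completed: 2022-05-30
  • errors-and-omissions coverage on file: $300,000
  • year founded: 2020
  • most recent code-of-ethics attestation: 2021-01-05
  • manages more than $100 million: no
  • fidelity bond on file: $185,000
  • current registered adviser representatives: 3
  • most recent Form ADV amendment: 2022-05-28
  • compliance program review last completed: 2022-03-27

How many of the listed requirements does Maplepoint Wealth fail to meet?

6

1. cybersecurity assessment 207 days ago vs limit 270 → met
2. condition 'manages more than $100 million' does not hold → requirement n/a → met
3. registered adviser representatives 3 < 5 → not met
4. Form ADV amendment 35 days ago vs limit 60 → met
5. net capital $180,000 < $195,000 → not met
6. errors-and-omissions coverage $300,000 < $325,000 → not met
7. fidelity bond $185,000 ≥ $150,000 → met
8. custody surprise examination 33 days ago vs limit 30 → not met
9. compliance program review 97 days ago vs limit 90 → not met
10. code-of-ethics attestation 543 days ago vs limit 540 → not met
11. best-execution review 163 days ago vs limit 180 → met
Not met: 6 of 11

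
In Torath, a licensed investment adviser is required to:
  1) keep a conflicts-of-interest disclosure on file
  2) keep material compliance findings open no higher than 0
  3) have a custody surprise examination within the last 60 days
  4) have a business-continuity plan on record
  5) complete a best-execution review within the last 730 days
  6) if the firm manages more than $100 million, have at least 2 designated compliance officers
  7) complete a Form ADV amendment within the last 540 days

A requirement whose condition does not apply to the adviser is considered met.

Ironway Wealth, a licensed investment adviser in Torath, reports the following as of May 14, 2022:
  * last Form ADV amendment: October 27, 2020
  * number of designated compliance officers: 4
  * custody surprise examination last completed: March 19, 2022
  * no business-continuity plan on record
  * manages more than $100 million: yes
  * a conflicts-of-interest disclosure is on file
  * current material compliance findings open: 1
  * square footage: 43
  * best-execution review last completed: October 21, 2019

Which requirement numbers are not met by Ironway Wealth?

2, 4, 5, 7

1. conflicts-of-interest disclosure present → met
2. material compliance findings open 1 > 0 → not met
3. custody surprise examination 56 days ago vs limit 60 → met
4. business-continuity plan absent → not met
5. best-execution review 936 days ago vs limit 730 → not met
6. condition 'manages more than $100 million' holds; designated compliance officers 4 ≥ 2 → met
7. Form ADV amendment 564 days ago vs limit 540 → not met
Not met: 2, 4, 5, 7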